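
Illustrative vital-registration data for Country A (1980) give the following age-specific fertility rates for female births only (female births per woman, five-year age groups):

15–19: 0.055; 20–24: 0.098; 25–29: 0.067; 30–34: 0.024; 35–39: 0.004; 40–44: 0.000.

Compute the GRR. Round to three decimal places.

1.240

Sum of female ASFRs = 0.055 + 0.098 + 0.067 + 0.024 + 0.004 + 0.000 = 0.248
GRR = 5 × 0.248 = 1.24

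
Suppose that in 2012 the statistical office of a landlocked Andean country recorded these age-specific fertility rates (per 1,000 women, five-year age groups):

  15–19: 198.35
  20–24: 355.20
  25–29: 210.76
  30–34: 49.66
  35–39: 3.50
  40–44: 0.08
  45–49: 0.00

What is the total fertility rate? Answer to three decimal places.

Sum of ASFRs = 198.35 + 355.20 + 210.76 + 49.66 + 3.50 + 0.08 + 0.00 = 817.55
TFR = 5 × 817.55 / 1000 = 4.08775

4.088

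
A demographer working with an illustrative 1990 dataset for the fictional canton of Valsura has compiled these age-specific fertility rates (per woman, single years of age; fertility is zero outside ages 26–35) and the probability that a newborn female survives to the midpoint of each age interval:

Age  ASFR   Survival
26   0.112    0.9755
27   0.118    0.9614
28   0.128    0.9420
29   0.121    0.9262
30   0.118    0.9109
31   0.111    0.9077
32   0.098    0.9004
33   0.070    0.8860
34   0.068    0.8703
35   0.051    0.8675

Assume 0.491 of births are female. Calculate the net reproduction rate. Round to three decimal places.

0.450

Proportion female at birth = 0.491.
Per-age-group product (1 × ASFR × survival probability):
  26: 1 × 0.112 × 0.9755 = 0.10926
  27: 1 × 0.118 × 0.9614 = 0.11345
  28: 1 × 0.128 × 0.9420 = 0.12058
  29: 1 × 0.121 × 0.9262 = 0.11207
  30: 1 × 0.118 × 0.9109 = 0.10749
  31: 1 × 0.111 × 0.9077 = 0.10075
  32: 1 × 0.098 × 0.9004 = 0.08824
  33: 1 × 0.070 × 0.8860 = 0.06202
  34: 1 × 0.068 × 0.8703 = 0.05918
  35: 1 × 0.051 × 0.8675 = 0.04424
Sum = 0.91728
NRR = 0.491 × 0.91728 = 0.45038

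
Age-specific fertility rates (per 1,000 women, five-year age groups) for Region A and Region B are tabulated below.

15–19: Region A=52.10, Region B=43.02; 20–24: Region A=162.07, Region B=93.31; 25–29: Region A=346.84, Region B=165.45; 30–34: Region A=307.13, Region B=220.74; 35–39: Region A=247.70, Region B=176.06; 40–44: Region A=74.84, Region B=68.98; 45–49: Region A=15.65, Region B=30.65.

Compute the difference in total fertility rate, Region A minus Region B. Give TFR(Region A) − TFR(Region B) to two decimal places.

Region A:
  Sum of ASFRs = 52.10 + 162.07 + 346.84 + 307.13 + 247.70 + 74.84 + 15.65 = 1206.33
  TFR = 5 × 1206.33 / 1000 = 6.03165
Region B:
  Sum of ASFRs = 43.02 + 93.31 + 165.45 + 220.74 + 176.06 + 68.98 + 30.65 = 798.21
  TFR = 5 × 798.21 / 1000 = 3.99105
Difference = 6.03165 − 3.99105 = 2.0406

2.04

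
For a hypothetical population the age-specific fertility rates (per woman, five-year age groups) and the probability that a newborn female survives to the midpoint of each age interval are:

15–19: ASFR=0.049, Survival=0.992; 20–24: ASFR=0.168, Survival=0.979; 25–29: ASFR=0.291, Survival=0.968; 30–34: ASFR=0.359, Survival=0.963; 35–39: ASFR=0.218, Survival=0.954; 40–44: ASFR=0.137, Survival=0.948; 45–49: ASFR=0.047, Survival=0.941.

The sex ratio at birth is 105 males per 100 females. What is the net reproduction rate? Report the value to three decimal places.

2.982

Proportion female at birth = 100 / (100 + 105) = 0.48780.
Each age group contributes 5 × ASFR × survival:
  15–19: 5 × 0.049 × 0.992 = 0.24304
  20–24: 5 × 0.168 × 0.979 = 0.82236
  25–29: 5 × 0.291 × 0.968 = 1.40844
  30–34: 5 × 0.359 × 0.963 = 1.72859
  35–39: 5 × 0.218 × 0.954 = 1.03986
  40–44: 5 × 0.137 × 0.948 = 0.64938
  45–49: 5 × 0.047 × 0.941 = 0.22114
Sum = 6.11281
NRR = 0.48780 × 6.11281 = 2.98183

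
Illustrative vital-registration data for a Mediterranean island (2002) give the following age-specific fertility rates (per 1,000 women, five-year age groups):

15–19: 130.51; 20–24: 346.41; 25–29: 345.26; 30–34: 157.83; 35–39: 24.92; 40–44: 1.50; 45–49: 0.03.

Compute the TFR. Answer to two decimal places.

Sum of ASFRs = 130.51 + 346.41 + 345.26 + 157.83 + 24.92 + 1.50 + 0.03 = 1006.46
TFR = 5 × 1006.46 / 1000 = 5.0323

5.03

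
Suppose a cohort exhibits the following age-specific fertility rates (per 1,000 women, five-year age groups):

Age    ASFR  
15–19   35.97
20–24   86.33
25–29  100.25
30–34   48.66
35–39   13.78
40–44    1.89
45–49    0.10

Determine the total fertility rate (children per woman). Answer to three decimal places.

1.435

Sum of ASFRs = 35.97 + 86.33 + 100.25 + 48.66 + 13.78 + 1.89 + 0.10 = 286.98
TFR = 5 × 286.98 / 1000 = 1.4349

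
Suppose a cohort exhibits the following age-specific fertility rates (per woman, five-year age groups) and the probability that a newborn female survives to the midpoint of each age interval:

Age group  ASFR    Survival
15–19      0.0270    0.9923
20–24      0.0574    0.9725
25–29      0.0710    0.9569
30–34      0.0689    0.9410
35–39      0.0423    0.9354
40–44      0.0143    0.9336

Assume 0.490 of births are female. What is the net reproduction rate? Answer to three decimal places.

Proportion female at birth = 0.490.
Per-age-group product (5 × ASFR × survival probability):
  15–19: 5 × 0.0270 × 0.9923 = 0.13396
  20–24: 5 × 0.0574 × 0.9725 = 0.27911
  25–29: 5 × 0.0710 × 0.9569 = 0.33970
  30–34: 5 × 0.0689 × 0.9410 = 0.32417
  35–39: 5 × 0.0423 × 0.9354 = 0.19784
  40–44: 5 × 0.0143 × 0.9336 = 0.06675
Sum = 1.34153
NRR = 0.490 × 1.34153 = 0.65735

0.657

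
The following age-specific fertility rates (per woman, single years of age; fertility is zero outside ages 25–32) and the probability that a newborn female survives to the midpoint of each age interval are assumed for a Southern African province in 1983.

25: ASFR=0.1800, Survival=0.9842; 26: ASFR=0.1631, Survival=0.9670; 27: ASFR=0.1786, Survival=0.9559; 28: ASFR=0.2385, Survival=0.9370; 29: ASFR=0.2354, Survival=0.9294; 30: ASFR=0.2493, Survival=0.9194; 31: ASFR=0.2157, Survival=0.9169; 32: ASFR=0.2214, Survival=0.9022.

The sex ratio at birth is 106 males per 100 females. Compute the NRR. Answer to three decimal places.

Proportion female at birth = 100 / (100 + 106) = 0.48544.
Survival-weighted fertility by age (1·fₓ·Sₓ):
  25: 1 × 0.1800 × 0.9842 = 0.17716
  26: 1 × 0.1631 × 0.9670 = 0.15772
  27: 1 × 0.1786 × 0.9559 = 0.17072
  28: 1 × 0.2385 × 0.9370 = 0.22347
  29: 1 × 0.2354 × 0.9294 = 0.21878
  30: 1 × 0.2493 × 0.9194 = 0.22921
  31: 1 × 0.2157 × 0.9169 = 0.19778
  32: 1 × 0.2214 × 0.9022 = 0.19975
Sum = 1.57459
NRR = 0.48544 × 1.57459 = 0.76437

0.764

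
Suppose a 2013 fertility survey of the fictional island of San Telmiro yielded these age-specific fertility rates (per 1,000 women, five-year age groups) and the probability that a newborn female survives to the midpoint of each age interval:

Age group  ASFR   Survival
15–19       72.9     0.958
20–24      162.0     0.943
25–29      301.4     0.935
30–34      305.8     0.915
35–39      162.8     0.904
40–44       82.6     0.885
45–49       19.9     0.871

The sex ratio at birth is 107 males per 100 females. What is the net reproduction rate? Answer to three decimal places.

2.468

Proportion female at birth = 100 / (100 + 107) = 0.48309.
Per-age-group product (5 × ASFR × survival probability):
  15–19: 5 × 72.9/1000 × 0.958 = 0.34919
  20–24: 5 × 162.0/1000 × 0.943 = 0.76383
  25–29: 5 × 301.4/1000 × 0.935 = 1.40905
  30–34: 5 × 305.8/1000 × 0.915 = 1.39904
  35–39: 5 × 162.8/1000 × 0.904 = 0.73586
  40–44: 5 × 82.6/1000 × 0.885 = 0.36551
  45–49: 5 × 19.9/1000 × 0.871 = 0.08666
Sum = 5.10914
NRR = 0.48309 × 5.10914 = 2.46817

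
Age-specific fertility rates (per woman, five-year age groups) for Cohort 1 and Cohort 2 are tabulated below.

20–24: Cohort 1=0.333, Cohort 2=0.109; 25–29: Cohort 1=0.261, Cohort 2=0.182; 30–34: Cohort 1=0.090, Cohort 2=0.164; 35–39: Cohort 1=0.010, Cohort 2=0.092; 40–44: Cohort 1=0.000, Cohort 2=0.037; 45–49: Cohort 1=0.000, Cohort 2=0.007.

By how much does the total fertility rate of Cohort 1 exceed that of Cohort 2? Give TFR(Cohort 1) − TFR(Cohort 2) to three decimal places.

0.515

Cohort 1:
  Sum of ASFRs = 0.333 + 0.261 + 0.090 + 0.010 + 0.000 + 0.000 = 0.694
  TFR = 5 × 0.694 = 3.47
Cohort 2:
  Sum of ASFRs = 0.109 + 0.182 + 0.164 + 0.092 + 0.037 + 0.007 = 0.591
  TFR = 5 × 0.591 = 2.955
Difference = 3.47 − 2.955 = 0.515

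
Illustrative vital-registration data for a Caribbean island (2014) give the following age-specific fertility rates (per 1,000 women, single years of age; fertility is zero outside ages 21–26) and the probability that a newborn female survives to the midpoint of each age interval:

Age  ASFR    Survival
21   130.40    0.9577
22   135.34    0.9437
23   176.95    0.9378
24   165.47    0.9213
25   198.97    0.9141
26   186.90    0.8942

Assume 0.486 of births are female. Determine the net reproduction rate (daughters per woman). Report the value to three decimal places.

0.447

Proportion female at birth = 0.486.
Each age group contributes 1 × ASFR × survival:
  21: 1 × 130.40/1000 × 0.9577 = 0.12488
  22: 1 × 135.34/1000 × 0.9437 = 0.12772
  23: 1 × 176.95/1000 × 0.9378 = 0.16594
  24: 1 × 165.47/1000 × 0.9213 = 0.15245
  25: 1 × 198.97/1000 × 0.9141 = 0.18188
  26: 1 × 186.90/1000 × 0.8942 = 0.16713
Sum = 0.92000
NRR = 0.486 × 0.92000 = 0.44712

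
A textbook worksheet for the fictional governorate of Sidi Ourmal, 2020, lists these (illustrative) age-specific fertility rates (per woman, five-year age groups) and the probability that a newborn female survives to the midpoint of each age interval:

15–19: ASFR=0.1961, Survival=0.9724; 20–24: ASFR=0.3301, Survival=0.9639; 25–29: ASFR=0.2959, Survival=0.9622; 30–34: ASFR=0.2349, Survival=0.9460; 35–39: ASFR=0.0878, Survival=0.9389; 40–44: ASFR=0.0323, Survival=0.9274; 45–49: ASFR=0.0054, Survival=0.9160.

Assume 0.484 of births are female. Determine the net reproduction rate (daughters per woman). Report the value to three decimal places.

2.742

Proportion female at birth = 0.484.
Weighting each age-specific rate by interval width and survival:
  15–19: 5 × 0.1961 × 0.9724 = 0.95344
  20–24: 5 × 0.3301 × 0.9639 = 1.59092
  25–29: 5 × 0.2959 × 0.9622 = 1.42357
  30–34: 5 × 0.2349 × 0.9460 = 1.11108
  35–39: 5 × 0.0878 × 0.9389 = 0.41218
  40–44: 5 × 0.0323 × 0.9274 = 0.14978
  45–49: 5 × 0.0054 × 0.9160 = 0.02473
Sum = 5.66570
NRR = 0.484 × 5.66570 = 2.74220
With NRR above 1 the population is above replacement fertility.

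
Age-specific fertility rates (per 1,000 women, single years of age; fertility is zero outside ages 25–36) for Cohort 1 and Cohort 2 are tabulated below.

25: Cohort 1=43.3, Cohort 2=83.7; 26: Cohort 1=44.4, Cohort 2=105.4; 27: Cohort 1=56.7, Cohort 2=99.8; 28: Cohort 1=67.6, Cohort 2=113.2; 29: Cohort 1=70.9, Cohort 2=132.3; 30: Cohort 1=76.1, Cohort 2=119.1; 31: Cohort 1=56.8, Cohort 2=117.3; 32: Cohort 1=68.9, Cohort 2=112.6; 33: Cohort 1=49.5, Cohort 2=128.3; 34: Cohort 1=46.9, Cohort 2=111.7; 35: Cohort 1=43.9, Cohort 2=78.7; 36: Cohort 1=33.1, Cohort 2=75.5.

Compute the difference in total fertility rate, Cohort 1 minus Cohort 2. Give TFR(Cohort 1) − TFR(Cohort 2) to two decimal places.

Cohort 1:
  Sum of ASFRs = 43.3 + 44.4 + 56.7 + 67.6 + 70.9 + 76.1 + 56.8 + 68.9 + 49.5 + 46.9 + 43.9 + 33.1 = 658.1
  TFR = 658.1 / 1000 = 0.6581
Cohort 2:
  Sum of ASFRs = 83.7 + 105.4 + 99.8 + 113.2 + 132.3 + 119.1 + 117.3 + 112.6 + 128.3 + 111.7 + 78.7 + 75.5 = 1277.6
  TFR = 1277.6 / 1000 = 1.2776
Difference = 0.6581 − 1.2776 = -0.6195

-0.62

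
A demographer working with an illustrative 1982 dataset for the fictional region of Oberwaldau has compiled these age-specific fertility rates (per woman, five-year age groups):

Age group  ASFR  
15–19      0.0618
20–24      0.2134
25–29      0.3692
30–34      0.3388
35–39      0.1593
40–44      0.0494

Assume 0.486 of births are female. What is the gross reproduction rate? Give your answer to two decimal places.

Proportion female at birth = 0.486.
Sum of ASFRs = 0.0618 + 0.2134 + 0.3692 + 0.3388 + 0.1593 + 0.0494 = 1.1919
TFR = 5 × 1.1919 = 5.9595
GRR = 0.486 × 5.9595 = 2.89632

2.90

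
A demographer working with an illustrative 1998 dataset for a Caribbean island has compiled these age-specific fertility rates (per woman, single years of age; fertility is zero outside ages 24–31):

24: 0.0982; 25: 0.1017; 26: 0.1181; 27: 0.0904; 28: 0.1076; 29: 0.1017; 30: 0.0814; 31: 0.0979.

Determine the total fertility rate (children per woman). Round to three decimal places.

Sum of ASFRs = 0.0982 + 0.1017 + 0.1181 + 0.0904 + 0.1076 + 0.1017 + 0.0814 + 0.0979 = 0.7970
TFR = 0.797

0.797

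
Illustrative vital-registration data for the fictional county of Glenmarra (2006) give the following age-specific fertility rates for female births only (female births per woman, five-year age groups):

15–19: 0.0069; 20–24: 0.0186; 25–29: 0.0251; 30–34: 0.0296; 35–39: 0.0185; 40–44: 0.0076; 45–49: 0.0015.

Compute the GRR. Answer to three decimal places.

Sum of female ASFRs = 0.0069 + 0.0186 + 0.0251 + 0.0296 + 0.0185 + 0.0076 + 0.0015 = 0.1078
GRR = 5 × 0.1078 = 0.539

0.539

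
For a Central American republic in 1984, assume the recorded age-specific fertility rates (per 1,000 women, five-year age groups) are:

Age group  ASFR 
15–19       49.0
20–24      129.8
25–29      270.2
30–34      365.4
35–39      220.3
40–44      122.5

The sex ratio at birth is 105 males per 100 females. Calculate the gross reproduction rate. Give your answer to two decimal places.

2.82

Proportion female at birth = 100 / (100 + 105) = 0.48780.
Sum of ASFRs = 49.0 + 129.8 + 270.2 + 365.4 + 220.3 + 122.5 = 1157.2
TFR = 5 × 1157.2 / 1000 = 5.786
GRR = 0.48780 × 5.786 = 2.82241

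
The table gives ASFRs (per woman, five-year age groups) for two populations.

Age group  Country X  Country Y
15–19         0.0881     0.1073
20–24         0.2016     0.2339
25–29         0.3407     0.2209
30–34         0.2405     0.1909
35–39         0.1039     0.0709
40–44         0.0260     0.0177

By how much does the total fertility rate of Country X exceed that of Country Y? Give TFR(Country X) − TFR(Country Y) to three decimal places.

Country X:
  Sum of ASFRs = 0.0881 + 0.2016 + 0.3407 + 0.2405 + 0.1039 + 0.0260 = 1.0008
  TFR = 5 × 1.0008 = 5.004
Country Y:
  Sum of ASFRs = 0.1073 + 0.2339 + 0.2209 + 0.1909 + 0.0709 + 0.0177 = 0.8416
  TFR = 5 × 0.8416 = 4.208
Difference = 5.004 − 4.208 = 0.796

0.796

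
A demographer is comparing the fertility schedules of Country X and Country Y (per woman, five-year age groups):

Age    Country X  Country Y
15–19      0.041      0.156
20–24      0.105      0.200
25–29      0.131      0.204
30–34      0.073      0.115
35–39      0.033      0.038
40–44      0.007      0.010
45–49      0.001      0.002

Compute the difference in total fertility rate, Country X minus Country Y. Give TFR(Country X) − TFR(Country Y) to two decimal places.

Country X:
  Sum of ASFRs = 0.041 + 0.105 + 0.131 + 0.073 + 0.033 + 0.007 + 0.001 = 0.391
  TFR = 5 × 0.391 = 1.955
Country Y:
  Sum of ASFRs = 0.156 + 0.200 + 0.204 + 0.115 + 0.038 + 0.010 + 0.002 = 0.725
  TFR = 5 × 0.725 = 3.625
Difference = 1.955 − 3.625 = -1.67

-1.67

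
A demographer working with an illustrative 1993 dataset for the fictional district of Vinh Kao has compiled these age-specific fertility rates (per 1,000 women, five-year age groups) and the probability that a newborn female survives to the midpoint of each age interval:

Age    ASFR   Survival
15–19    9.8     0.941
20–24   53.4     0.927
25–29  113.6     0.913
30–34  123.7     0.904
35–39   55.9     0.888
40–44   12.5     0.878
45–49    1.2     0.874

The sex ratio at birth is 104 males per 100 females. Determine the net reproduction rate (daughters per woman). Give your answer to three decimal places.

Proportion female at birth = 100 / (100 + 104) = 0.49020.
Weighting each age-specific rate by interval width and survival:
  15–19: 5 × 9.8/1000 × 0.941 = 0.04611
  20–24: 5 × 53.4/1000 × 0.927 = 0.24751
  25–29: 5 × 113.6/1000 × 0.913 = 0.51858
  30–34: 5 × 123.7/1000 × 0.904 = 0.55912
  35–39: 5 × 55.9/1000 × 0.888 = 0.24820
  40–44: 5 × 12.5/1000 × 0.878 = 0.05488
  45–49: 5 × 1.2/1000 × 0.874 = 0.00524
Sum = 1.67964
NRR = 0.49020 × 1.67964 = 0.82336
With NRR below 1 the population is below replacement fertility.

0.823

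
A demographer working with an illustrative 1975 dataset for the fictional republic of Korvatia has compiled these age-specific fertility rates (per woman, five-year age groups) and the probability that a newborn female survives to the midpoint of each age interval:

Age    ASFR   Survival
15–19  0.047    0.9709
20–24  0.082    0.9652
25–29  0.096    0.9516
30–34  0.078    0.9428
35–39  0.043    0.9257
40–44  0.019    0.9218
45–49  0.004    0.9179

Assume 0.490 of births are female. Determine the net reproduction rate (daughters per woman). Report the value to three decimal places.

Proportion female at birth = 0.490.
Per-age-group product (5 × ASFR × survival probability):
  15–19: 5 × 0.047 × 0.9709 = 0.22816
  20–24: 5 × 0.082 × 0.9652 = 0.39573
  25–29: 5 × 0.096 × 0.9516 = 0.45677
  30–34: 5 × 0.078 × 0.9428 = 0.36769
  35–39: 5 × 0.043 × 0.9257 = 0.19903
  40–44: 5 × 0.019 × 0.9218 = 0.08757
  45–49: 5 × 0.004 × 0.9179 = 0.01836
Sum = 1.75331
NRR = 0.490 × 1.75331 = 0.85912
An NRR under 1 implies long-run decline under these rates.

0.859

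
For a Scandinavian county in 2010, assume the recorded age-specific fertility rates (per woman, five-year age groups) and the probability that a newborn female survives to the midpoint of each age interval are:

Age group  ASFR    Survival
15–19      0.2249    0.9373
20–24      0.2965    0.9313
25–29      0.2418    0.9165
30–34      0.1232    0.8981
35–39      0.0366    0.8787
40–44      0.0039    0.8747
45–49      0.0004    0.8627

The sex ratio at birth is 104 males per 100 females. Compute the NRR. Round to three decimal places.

Proportion female at birth = 100 / (100 + 104) = 0.49020.
Weighting each age-specific rate by interval width and survival:
  15–19: 5 × 0.2249 × 0.9373 = 1.05399
  20–24: 5 × 0.2965 × 0.9313 = 1.38065
  25–29: 5 × 0.2418 × 0.9165 = 1.10805
  30–34: 5 × 0.1232 × 0.8981 = 0.55323
  35–39: 5 × 0.0366 × 0.8787 = 0.16080
  40–44: 5 × 0.0039 × 0.8747 = 0.01706
  45–49: 5 × 0.0004 × 0.8627 = 0.00173
Sum = 4.27551
NRR = 0.49020 × 4.27551 = 2.09586
With NRR above 1 the population is above replacement fertility.

2.096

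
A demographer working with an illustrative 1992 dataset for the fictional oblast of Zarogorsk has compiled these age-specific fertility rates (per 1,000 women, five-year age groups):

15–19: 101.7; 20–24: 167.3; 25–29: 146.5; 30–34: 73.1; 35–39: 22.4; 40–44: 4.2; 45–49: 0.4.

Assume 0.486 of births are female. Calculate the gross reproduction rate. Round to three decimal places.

Proportion female at birth = 0.486.
Sum of ASFRs = 101.7 + 167.3 + 146.5 + 73.1 + 22.4 + 4.2 + 0.4 = 515.6
TFR = 5 × 515.6 / 1000 = 2.578
GRR = 0.486 × 2.578 = 1.25291

1.253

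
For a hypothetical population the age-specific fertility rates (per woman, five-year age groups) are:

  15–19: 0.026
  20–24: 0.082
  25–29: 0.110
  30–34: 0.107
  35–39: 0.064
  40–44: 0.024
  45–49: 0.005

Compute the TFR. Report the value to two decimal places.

Sum of ASFRs = 0.026 + 0.082 + 0.110 + 0.107 + 0.064 + 0.024 + 0.005 = 0.418
TFR = 5 × 0.418 = 2.09

2.09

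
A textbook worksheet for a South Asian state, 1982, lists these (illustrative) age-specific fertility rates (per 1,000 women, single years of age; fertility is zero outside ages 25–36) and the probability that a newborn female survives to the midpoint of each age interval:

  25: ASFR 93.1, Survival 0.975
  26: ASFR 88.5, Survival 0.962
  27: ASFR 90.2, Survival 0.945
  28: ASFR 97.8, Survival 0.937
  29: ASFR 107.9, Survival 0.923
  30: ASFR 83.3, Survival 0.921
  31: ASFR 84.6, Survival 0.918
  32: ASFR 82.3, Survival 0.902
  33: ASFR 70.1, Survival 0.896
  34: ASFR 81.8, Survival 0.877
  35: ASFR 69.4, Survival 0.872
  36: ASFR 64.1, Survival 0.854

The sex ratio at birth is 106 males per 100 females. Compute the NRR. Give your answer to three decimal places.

0.452

Proportion female at birth = 100 / (100 + 106) = 0.48544.
Weighting each age-specific rate by interval width and survival:
  25: 1 × 93.1/1000 × 0.975 = 0.09077
  26: 1 × 88.5/1000 × 0.962 = 0.08514
  27: 1 × 90.2/1000 × 0.945 = 0.08524
  28: 1 × 97.8/1000 × 0.937 = 0.09164
  29: 1 × 107.9/1000 × 0.923 = 0.09959
  30: 1 × 83.3/1000 × 0.921 = 0.07672
  31: 1 × 84.6/1000 × 0.918 = 0.07766
  32: 1 × 82.3/1000 × 0.902 = 0.07423
  33: 1 × 70.1/1000 × 0.896 = 0.06281
  34: 1 × 81.8/1000 × 0.877 = 0.07174
  35: 1 × 69.4/1000 × 0.872 = 0.06052
  36: 1 × 64.1/1000 × 0.854 = 0.05474
Sum = 0.93080
NRR = 0.48544 × 0.93080 = 0.45185
NRR < 1, so the cohort does not fully replace itself.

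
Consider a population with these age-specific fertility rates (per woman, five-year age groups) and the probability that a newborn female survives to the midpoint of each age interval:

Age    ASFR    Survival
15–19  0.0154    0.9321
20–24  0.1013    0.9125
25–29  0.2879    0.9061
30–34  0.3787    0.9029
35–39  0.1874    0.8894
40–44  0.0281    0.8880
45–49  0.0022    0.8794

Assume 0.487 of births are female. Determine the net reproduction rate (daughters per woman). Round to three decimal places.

Proportion female at birth = 0.487.
Per-age-group product (5 × ASFR × survival probability):
  15–19: 5 × 0.0154 × 0.9321 = 0.07177
  20–24: 5 × 0.1013 × 0.9125 = 0.46218
  25–29: 5 × 0.2879 × 0.9061 = 1.30433
  30–34: 5 × 0.3787 × 0.9029 = 1.70964
  35–39: 5 × 0.1874 × 0.8894 = 0.83337
  40–44: 5 × 0.0281 × 0.8880 = 0.12476
  45–49: 5 × 0.0022 × 0.8794 = 0.00967
Sum = 4.51572
NRR = 0.487 × 4.51572 = 2.19916
An NRR exceeding 1 indicates intrinsic growth under these rates.

2.199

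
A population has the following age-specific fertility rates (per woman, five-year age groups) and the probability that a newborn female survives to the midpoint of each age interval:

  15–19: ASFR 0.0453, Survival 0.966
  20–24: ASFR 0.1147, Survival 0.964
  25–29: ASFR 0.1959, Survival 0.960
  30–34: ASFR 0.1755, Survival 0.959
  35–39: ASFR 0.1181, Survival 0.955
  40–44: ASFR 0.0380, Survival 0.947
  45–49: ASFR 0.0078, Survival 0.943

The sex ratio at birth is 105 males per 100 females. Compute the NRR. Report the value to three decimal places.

1.626

Proportion female at birth = 100 / (100 + 105) = 0.48780.
Weighting each age-specific rate by interval width and survival:
  15–19: 5 × 0.0453 × 0.966 = 0.21880
  20–24: 5 × 0.1147 × 0.964 = 0.55285
  25–29: 5 × 0.1959 × 0.960 = 0.94032
  30–34: 5 × 0.1755 × 0.959 = 0.84152
  35–39: 5 × 0.1181 × 0.955 = 0.56393
  40–44: 5 × 0.0380 × 0.947 = 0.17993
  45–49: 5 × 0.0078 × 0.943 = 0.03678
Sum = 3.33413
NRR = 0.48780 × 3.33413 = 1.62639
NRR > 1, so each generation more than replaces itself.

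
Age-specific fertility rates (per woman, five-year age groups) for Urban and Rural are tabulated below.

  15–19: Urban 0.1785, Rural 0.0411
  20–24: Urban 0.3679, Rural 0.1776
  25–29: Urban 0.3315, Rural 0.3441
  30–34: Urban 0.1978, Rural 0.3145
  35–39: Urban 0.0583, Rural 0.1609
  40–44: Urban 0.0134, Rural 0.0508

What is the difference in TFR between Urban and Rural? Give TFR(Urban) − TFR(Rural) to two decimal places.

Urban:
  Sum of ASFRs = 0.1785 + 0.3679 + 0.3315 + 0.1978 + 0.0583 + 0.0134 = 1.1474
  TFR = 5 × 1.1474 = 5.737
Rural:
  Sum of ASFRs = 0.0411 + 0.1776 + 0.3441 + 0.3145 + 0.1609 + 0.0508 = 1.0890
  TFR = 5 × 1.0890 = 5.445
Difference = 5.737 − 5.445 = 0.292

0.29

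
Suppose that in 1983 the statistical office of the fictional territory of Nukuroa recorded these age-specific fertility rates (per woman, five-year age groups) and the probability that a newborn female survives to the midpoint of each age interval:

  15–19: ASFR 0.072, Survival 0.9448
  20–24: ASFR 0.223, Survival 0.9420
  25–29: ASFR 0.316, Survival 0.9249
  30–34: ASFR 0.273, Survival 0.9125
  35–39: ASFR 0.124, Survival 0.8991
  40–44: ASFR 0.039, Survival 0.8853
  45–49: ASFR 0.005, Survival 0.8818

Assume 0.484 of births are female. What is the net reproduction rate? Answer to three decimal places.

Proportion female at birth = 0.484.
Per-age-group product (5 × ASFR × survival probability):
  15–19: 5 × 0.072 × 0.9448 = 0.34013
  20–24: 5 × 0.223 × 0.9420 = 1.05033
  25–29: 5 × 0.316 × 0.9249 = 1.46134
  30–34: 5 × 0.273 × 0.9125 = 1.24556
  35–39: 5 × 0.124 × 0.8991 = 0.55744
  40–44: 5 × 0.039 × 0.8853 = 0.17263
  45–49: 5 × 0.005 × 0.8818 = 0.02205
Sum = 4.84948
NRR = 0.484 × 4.84948 = 2.34715

2.347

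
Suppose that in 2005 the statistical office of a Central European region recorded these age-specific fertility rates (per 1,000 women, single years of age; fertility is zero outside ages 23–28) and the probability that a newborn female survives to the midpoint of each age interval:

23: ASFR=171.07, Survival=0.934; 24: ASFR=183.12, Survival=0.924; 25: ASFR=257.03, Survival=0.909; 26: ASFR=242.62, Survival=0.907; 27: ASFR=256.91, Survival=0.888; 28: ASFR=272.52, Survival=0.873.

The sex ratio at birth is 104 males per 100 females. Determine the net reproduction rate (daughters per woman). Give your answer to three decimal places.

0.612

Proportion female at birth = 100 / (100 + 104) = 0.49020.
Weighting each age-specific rate by interval width and survival:
  23: 1 × 171.07/1000 × 0.934 = 0.15978
  24: 1 × 183.12/1000 × 0.924 = 0.16920
  25: 1 × 257.03/1000 × 0.909 = 0.23364
  26: 1 × 242.62/1000 × 0.907 = 0.22006
  27: 1 × 256.91/1000 × 0.888 = 0.22814
  28: 1 × 272.52/1000 × 0.873 = 0.23791
Sum = 1.24873
NRR = 0.49020 × 1.24873 = 0.61213
An NRR under 1 implies long-run decline under these rates.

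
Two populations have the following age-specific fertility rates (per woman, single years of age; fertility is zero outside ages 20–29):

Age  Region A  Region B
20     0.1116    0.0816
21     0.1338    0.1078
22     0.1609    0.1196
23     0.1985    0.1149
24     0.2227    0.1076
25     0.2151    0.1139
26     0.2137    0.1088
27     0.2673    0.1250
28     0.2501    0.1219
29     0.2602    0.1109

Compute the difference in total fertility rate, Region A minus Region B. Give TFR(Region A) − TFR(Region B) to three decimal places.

Region A:
  Sum of ASFRs = 0.1116 + 0.1338 + 0.1609 + 0.1985 + 0.2227 + 0.2151 + 0.2137 + 0.2673 + 0.2501 + 0.2602 = 2.0339
  TFR = 2.0339
Region B:
  Sum of ASFRs = 0.0816 + 0.1078 + 0.1196 + 0.1149 + 0.1076 + 0.1139 + 0.1088 + 0.1250 + 0.1219 + 0.1109 = 1.1120
  TFR = 1.112
Difference = 2.0339 − 1.112 = 0.9219

0.922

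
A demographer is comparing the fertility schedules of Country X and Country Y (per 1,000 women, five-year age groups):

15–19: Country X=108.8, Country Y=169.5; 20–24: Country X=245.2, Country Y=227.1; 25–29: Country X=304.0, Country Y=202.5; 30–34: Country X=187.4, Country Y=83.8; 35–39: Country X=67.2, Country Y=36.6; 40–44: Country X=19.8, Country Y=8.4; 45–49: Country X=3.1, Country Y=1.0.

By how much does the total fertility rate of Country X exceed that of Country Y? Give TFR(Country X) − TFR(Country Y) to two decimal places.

1.03

Country X:
  Sum of ASFRs = 108.8 + 245.2 + 304.0 + 187.4 + 67.2 + 19.8 + 3.1 = 935.5
  TFR = 5 × 935.5 / 1000 = 4.6775
Country Y:
  Sum of ASFRs = 169.5 + 227.1 + 202.5 + 83.8 + 36.6 + 8.4 + 1.0 = 728.9
  TFR = 5 × 728.9 / 1000 = 3.6445
Difference = 4.6775 − 3.6445 = 1.033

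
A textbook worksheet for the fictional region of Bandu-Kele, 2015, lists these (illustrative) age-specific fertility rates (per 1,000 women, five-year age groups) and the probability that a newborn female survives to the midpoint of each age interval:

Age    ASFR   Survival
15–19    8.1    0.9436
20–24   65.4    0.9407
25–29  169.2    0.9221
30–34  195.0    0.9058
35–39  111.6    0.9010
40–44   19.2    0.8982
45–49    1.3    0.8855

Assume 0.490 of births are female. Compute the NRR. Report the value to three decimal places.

1.276

Proportion female at birth = 0.490.
Per-age-group product (5 × ASFR × survival probability):
  15–19: 5 × 8.1/1000 × 0.9436 = 0.03822
  20–24: 5 × 65.4/1000 × 0.9407 = 0.30761
  25–29: 5 × 169.2/1000 × 0.9221 = 0.78010
  30–34: 5 × 195.0/1000 × 0.9058 = 0.88316
  35–39: 5 × 111.6/1000 × 0.9010 = 0.50276
  40–44: 5 × 19.2/1000 × 0.8982 = 0.08623
  45–49: 5 × 1.3/1000 × 0.8855 = 0.00576
Sum = 2.60384
NRR = 0.490 × 2.60384 = 1.27588
With NRR above 1 the population is above replacement fertility.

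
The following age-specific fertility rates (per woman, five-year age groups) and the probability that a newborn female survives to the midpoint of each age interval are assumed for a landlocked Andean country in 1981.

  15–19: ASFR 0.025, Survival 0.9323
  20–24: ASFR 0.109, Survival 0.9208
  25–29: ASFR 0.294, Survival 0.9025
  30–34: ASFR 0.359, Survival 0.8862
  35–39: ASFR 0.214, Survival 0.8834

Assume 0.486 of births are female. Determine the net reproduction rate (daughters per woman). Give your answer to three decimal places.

Proportion female at birth = 0.486.
Survival-weighted fertility by age (5·fₓ·Sₓ):
  15–19: 5 × 0.025 × 0.9323 = 0.11654
  20–24: 5 × 0.109 × 0.9208 = 0.50184
  25–29: 5 × 0.294 × 0.9025 = 1.32668
  30–34: 5 × 0.359 × 0.8862 = 1.59073
  35–39: 5 × 0.214 × 0.8834 = 0.94524
Sum = 4.48103
NRR = 0.486 × 4.48103 = 2.17778

2.178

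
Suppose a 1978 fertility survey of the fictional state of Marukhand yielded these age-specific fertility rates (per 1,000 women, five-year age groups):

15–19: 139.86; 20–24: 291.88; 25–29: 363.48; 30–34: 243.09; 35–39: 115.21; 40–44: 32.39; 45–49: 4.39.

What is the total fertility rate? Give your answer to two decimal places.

5.95

Sum of ASFRs = 139.86 + 291.88 + 363.48 + 243.09 + 115.21 + 32.39 + 4.39 = 1190.30
TFR = 5 × 1190.30 / 1000 = 5.9515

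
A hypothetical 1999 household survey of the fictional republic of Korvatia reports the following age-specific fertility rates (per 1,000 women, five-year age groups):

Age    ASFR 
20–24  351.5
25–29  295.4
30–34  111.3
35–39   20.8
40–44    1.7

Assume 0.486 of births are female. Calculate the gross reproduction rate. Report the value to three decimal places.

1.897

Proportion female at birth = 0.486.
Sum of ASFRs = 351.5 + 295.4 + 111.3 + 20.8 + 1.7 = 780.7
TFR = 5 × 780.7 / 1000 = 3.9035
GRR = 0.486 × 3.9035 = 1.89710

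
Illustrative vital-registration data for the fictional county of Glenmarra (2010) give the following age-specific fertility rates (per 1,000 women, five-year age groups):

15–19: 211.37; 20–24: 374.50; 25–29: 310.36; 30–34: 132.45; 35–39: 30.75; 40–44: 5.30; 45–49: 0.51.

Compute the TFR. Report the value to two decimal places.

5.33

Sum of ASFRs = 211.37 + 374.50 + 310.36 + 132.45 + 30.75 + 5.30 + 0.51 = 1065.24
TFR = 5 × 1065.24 / 1000 = 5.3262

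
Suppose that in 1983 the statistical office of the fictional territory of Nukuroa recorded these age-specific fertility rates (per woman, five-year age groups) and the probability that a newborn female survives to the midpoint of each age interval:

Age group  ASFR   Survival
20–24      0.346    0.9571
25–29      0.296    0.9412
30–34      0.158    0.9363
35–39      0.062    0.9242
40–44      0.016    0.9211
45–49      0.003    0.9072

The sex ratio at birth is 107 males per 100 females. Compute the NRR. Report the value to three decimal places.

2.011

Proportion female at birth = 100 / (100 + 107) = 0.48309.
Each age group contributes 5 × ASFR × survival:
  20–24: 5 × 0.346 × 0.9571 = 1.65578
  25–29: 5 × 0.296 × 0.9412 = 1.39298
  30–34: 5 × 0.158 × 0.9363 = 0.73968
  35–39: 5 × 0.062 × 0.9242 = 0.28650
  40–44: 5 × 0.016 × 0.9211 = 0.07369
  45–49: 5 × 0.003 × 0.9072 = 0.01361
Sum = 4.16224
NRR = 0.48309 × 4.16224 = 2.01074
An NRR exceeding 1 indicates intrinsic growth under these rates.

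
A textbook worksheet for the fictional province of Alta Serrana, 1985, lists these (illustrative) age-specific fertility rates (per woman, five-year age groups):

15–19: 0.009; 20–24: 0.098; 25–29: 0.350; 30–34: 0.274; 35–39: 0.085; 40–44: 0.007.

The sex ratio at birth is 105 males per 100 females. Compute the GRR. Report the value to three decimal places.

Proportion female at birth = 100 / (100 + 105) = 0.48780.
Sum of ASFRs = 0.009 + 0.098 + 0.350 + 0.274 + 0.085 + 0.007 = 0.823
TFR = 5 × 0.823 = 4.115
GRR = 0.48780 × 4.115 = 2.00730

2.007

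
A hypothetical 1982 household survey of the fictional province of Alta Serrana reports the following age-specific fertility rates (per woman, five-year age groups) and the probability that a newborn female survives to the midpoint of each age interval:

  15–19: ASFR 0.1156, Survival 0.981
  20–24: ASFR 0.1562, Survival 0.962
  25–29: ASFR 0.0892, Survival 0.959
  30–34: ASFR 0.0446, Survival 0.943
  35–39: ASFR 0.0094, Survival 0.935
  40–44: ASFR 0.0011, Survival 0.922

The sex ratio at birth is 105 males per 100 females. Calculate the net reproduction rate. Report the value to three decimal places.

Proportion female at birth = 100 / (100 + 105) = 0.48780.
Per-age-group product (5 × ASFR × survival probability):
  15–19: 5 × 0.1156 × 0.981 = 0.56702
  20–24: 5 × 0.1562 × 0.962 = 0.75132
  25–29: 5 × 0.0892 × 0.959 = 0.42771
  30–34: 5 × 0.0446 × 0.943 = 0.21029
  35–39: 5 × 0.0094 × 0.935 = 0.04395
  40–44: 5 × 0.0011 × 0.922 = 0.00507
Sum = 2.00536
NRR = 0.48780 × 2.00536 = 0.97821
An NRR under 1 implies long-run decline under these rates.

0.978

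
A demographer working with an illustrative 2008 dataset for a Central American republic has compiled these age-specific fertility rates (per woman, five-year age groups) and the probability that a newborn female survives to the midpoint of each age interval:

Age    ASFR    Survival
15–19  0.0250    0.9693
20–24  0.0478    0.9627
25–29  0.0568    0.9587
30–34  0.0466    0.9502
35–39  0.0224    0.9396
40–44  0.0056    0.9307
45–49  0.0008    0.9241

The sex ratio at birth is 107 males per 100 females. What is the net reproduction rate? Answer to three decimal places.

0.473

Proportion female at birth = 100 / (100 + 107) = 0.48309.
Survival-weighted fertility by age (5·fₓ·Sₓ):
  15–19: 5 × 0.0250 × 0.9693 = 0.12116
  20–24: 5 × 0.0478 × 0.9627 = 0.23009
  25–29: 5 × 0.0568 × 0.9587 = 0.27227
  30–34: 5 × 0.0466 × 0.9502 = 0.22140
  35–39: 5 × 0.0224 × 0.9396 = 0.10524
  40–44: 5 × 0.0056 × 0.9307 = 0.02606
  45–49: 5 × 0.0008 × 0.9241 = 0.00370
Sum = 0.97992
NRR = 0.48309 × 0.97992 = 0.47339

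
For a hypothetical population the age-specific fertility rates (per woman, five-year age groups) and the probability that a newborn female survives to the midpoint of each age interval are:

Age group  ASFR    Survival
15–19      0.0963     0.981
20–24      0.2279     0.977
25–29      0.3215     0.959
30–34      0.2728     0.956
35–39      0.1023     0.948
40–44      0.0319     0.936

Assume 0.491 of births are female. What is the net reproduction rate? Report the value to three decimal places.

Proportion female at birth = 0.491.
Weighting each age-specific rate by interval width and survival:
  15–19: 5 × 0.0963 × 0.981 = 0.47235
  20–24: 5 × 0.2279 × 0.977 = 1.11329
  25–29: 5 × 0.3215 × 0.959 = 1.54159
  30–34: 5 × 0.2728 × 0.956 = 1.30398
  35–39: 5 × 0.1023 × 0.948 = 0.48490
  40–44: 5 × 0.0319 × 0.936 = 0.14929
Sum = 5.06540
NRR = 0.491 × 5.06540 = 2.48711

2.487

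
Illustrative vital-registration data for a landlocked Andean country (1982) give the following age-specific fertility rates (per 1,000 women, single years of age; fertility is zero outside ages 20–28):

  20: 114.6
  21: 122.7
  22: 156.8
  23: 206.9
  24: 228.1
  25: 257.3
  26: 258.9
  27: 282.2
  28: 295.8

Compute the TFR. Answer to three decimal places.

1.923

Sum of ASFRs = 114.6 + 122.7 + 156.8 + 206.9 + 228.1 + 257.3 + 258.9 + 282.2 + 295.8 = 1923.3
TFR = 1923.3 / 1000 = 1.9233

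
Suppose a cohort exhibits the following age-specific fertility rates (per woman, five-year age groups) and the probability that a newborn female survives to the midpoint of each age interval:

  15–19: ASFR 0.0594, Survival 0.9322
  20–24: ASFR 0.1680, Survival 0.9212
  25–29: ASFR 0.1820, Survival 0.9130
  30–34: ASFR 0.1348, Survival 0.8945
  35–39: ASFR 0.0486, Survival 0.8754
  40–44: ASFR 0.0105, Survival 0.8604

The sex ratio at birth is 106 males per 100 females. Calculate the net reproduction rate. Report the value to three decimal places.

Proportion female at birth = 100 / (100 + 106) = 0.48544.
Survival-weighted fertility by age (5·fₓ·Sₓ):
  15–19: 5 × 0.0594 × 0.9322 = 0.27686
  20–24: 5 × 0.1680 × 0.9212 = 0.77381
  25–29: 5 × 0.1820 × 0.9130 = 0.83083
  30–34: 5 × 0.1348 × 0.8945 = 0.60289
  35–39: 5 × 0.0486 × 0.8754 = 0.21272
  40–44: 5 × 0.0105 × 0.8604 = 0.04517
Sum = 2.74228
NRR = 0.48544 × 2.74228 = 1.33121

1.331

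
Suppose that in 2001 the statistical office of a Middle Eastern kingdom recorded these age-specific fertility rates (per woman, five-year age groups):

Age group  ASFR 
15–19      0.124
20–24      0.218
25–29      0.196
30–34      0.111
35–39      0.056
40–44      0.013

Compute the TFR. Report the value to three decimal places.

3.590

Sum of ASFRs = 0.124 + 0.218 + 0.196 + 0.111 + 0.056 + 0.013 = 0.718
TFR = 5 × 0.718 = 3.59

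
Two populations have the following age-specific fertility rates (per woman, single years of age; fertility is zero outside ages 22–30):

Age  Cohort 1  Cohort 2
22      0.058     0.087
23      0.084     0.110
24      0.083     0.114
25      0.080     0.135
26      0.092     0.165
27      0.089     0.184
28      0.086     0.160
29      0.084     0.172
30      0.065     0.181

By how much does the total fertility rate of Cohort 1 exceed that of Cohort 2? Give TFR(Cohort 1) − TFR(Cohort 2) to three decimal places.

-0.587

Cohort 1:
  Sum of ASFRs = 0.058 + 0.084 + 0.083 + 0.080 + 0.092 + 0.089 + 0.086 + 0.084 + 0.065 = 0.721
  TFR = 0.721
Cohort 2:
  Sum of ASFRs = 0.087 + 0.110 + 0.114 + 0.135 + 0.165 + 0.184 + 0.160 + 0.172 + 0.181 = 1.308
  TFR = 1.308
Difference = 0.721 − 1.308 = -0.587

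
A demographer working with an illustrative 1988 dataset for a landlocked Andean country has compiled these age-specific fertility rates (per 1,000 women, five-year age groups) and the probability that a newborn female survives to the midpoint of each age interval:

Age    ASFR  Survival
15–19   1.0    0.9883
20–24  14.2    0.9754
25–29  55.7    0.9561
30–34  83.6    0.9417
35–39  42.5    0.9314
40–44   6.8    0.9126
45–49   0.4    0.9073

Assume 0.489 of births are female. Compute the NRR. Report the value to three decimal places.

Proportion female at birth = 0.489.
Each age group contributes 5 × ASFR × survival:
  15–19: 5 × 1.0/1000 × 0.9883 = 0.00494
  20–24: 5 × 14.2/1000 × 0.9754 = 0.06925
  25–29: 5 × 55.7/1000 × 0.9561 = 0.26627
  30–34: 5 × 83.6/1000 × 0.9417 = 0.39363
  35–39: 5 × 42.5/1000 × 0.9314 = 0.19792
  40–44: 5 × 6.8/1000 × 0.9126 = 0.03103
  45–49: 5 × 0.4/1000 × 0.9073 = 0.00181
Sum = 0.96485
NRR = 0.489 × 0.96485 = 0.47181
NRR < 1, so the cohort does not fully replace itself.

0.472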